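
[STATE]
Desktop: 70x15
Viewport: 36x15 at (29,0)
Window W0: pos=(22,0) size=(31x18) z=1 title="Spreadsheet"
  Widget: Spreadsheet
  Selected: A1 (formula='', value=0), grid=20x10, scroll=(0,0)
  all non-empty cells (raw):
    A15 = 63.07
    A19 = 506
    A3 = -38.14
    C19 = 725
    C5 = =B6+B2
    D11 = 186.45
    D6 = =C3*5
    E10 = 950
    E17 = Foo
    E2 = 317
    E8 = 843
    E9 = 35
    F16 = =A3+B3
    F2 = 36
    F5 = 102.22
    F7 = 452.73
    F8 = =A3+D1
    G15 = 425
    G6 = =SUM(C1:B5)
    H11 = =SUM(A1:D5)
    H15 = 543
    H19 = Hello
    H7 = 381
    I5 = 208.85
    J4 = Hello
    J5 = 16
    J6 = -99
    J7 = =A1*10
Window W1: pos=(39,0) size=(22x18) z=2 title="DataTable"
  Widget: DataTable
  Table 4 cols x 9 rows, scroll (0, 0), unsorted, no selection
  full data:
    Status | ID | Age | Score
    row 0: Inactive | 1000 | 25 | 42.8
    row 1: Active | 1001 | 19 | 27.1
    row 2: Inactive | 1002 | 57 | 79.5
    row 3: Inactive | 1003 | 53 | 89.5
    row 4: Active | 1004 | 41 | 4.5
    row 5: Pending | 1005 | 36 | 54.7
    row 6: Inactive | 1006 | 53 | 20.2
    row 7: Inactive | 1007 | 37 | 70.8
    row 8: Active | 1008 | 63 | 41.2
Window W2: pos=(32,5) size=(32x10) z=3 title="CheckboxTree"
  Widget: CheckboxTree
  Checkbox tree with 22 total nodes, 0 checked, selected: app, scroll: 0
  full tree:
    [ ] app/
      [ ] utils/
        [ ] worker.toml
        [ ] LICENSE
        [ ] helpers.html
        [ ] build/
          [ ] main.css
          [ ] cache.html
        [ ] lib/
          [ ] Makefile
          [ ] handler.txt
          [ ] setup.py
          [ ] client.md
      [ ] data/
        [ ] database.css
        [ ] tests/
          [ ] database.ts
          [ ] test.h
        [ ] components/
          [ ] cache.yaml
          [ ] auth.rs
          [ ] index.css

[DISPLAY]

━━━━━━━━━━┏━━━━━━━━━━━━━━━━━━━━┓    
dsheet    ┃ DataTable          ┃    
──────────┠────────────────────┨    
          ┃Status  │ID  │Age│Sc┃    
 A       B┃────────┼────┼───┼──┃    
---┏━━━━━━━━━━━━━━━━━━━━━━━━━━━━━━┓ 
   ┃ CheckboxTree                 ┃ 
   ┠──────────────────────────────┨ 
-38┃>[ ] app/                     ┃ 
   ┃   [ ] utils/                 ┃ 
   ┃     [ ] worker.toml          ┃ 
   ┃     [ ] LICENSE              ┃ 
   ┃     [ ] helpers.html         ┃ 
   ┃     [ ] build/               ┃ 
   ┗━━━━━━━━━━━━━━━━━━━━━━━━━━━━━━┛ 


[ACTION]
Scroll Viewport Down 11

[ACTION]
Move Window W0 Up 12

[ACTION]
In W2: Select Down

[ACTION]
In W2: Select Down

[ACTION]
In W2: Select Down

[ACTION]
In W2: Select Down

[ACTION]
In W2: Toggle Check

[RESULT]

━━━━━━━━━━┏━━━━━━━━━━━━━━━━━━━━┓    
dsheet    ┃ DataTable          ┃    
──────────┠────────────────────┨    
          ┃Status  │ID  │Age│Sc┃    
 A       B┃────────┼────┼───┼──┃    
---┏━━━━━━━━━━━━━━━━━━━━━━━━━━━━━━┓ 
   ┃ CheckboxTree                 ┃ 
   ┠──────────────────────────────┨ 
-38┃ [-] app/                     ┃ 
   ┃   [-] utils/                 ┃ 
   ┃     [ ] worker.toml          ┃ 
   ┃     [ ] LICENSE              ┃ 
   ┃>    [x] helpers.html         ┃ 
   ┃     [ ] build/               ┃ 
   ┗━━━━━━━━━━━━━━━━━━━━━━━━━━━━━━┛ 


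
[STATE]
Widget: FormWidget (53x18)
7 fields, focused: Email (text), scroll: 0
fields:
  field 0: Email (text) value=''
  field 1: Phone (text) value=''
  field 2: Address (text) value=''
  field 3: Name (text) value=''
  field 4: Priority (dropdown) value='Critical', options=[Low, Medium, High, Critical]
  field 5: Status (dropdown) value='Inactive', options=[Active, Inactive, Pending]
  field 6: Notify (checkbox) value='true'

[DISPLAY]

> Email:      [                                     ]
  Phone:      [                                     ]
  Address:    [                                     ]
  Name:       [                                     ]
  Priority:   [Critical                            ▼]
  Status:     [Inactive                            ▼]
  Notify:     [x]                                    
                                                     
                                                     
                                                     
                                                     
                                                     
                                                     
                                                     
                                                     
                                                     
                                                     
                                                     


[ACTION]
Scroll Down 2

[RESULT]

  Address:    [                                     ]
  Name:       [                                     ]
  Priority:   [Critical                            ▼]
  Status:     [Inactive                            ▼]
  Notify:     [x]                                    
                                                     
                                                     
                                                     
                                                     
                                                     
                                                     
                                                     
                                                     
                                                     
                                                     
                                                     
                                                     
                                                     


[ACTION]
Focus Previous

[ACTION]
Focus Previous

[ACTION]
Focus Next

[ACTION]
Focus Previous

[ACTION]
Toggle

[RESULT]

  Address:    [                                     ]
  Name:       [                                     ]
  Priority:   [Critical                            ▼]
> Status:     [Inactive                            ▼]
  Notify:     [x]                                    
                                                     
                                                     
                                                     
                                                     
                                                     
                                                     
                                                     
                                                     
                                                     
                                                     
                                                     
                                                     
                                                     


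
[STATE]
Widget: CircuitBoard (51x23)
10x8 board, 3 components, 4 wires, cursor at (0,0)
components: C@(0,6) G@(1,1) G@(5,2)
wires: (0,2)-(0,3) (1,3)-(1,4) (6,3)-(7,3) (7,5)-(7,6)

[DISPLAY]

   0 1 2 3 4 5 6 7 8 9                             
0  [.]      · ─ ·           C                      
                                                   
1       G       · ─ ·                              
                                                   
2                                                  
                                                   
3                                                  
                                                   
4                                                  
                                                   
5           G                                      
                                                   
6               ·                                  
                │                                  
7               ·       · ─ ·                      
Cursor: (0,0)                                      
                                                   
                                                   
                                                   
                                                   
                                                   
                                                   


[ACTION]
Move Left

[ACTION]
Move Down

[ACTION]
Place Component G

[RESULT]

   0 1 2 3 4 5 6 7 8 9                             
0           · ─ ·           C                      
                                                   
1  [G]  G       · ─ ·                              
                                                   
2                                                  
                                                   
3                                                  
                                                   
4                                                  
                                                   
5           G                                      
                                                   
6               ·                                  
                │                                  
7               ·       · ─ ·                      
Cursor: (1,0)                                      
                                                   
                                                   
                                                   
                                                   
                                                   
                                                   


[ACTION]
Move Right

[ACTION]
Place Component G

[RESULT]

   0 1 2 3 4 5 6 7 8 9                             
0           · ─ ·           C                      
                                                   
1   G  [G]      · ─ ·                              
                                                   
2                                                  
                                                   
3                                                  
                                                   
4                                                  
                                                   
5           G                                      
                                                   
6               ·                                  
                │                                  
7               ·       · ─ ·                      
Cursor: (1,1)                                      
                                                   
                                                   
                                                   
                                                   
                                                   
                                                   


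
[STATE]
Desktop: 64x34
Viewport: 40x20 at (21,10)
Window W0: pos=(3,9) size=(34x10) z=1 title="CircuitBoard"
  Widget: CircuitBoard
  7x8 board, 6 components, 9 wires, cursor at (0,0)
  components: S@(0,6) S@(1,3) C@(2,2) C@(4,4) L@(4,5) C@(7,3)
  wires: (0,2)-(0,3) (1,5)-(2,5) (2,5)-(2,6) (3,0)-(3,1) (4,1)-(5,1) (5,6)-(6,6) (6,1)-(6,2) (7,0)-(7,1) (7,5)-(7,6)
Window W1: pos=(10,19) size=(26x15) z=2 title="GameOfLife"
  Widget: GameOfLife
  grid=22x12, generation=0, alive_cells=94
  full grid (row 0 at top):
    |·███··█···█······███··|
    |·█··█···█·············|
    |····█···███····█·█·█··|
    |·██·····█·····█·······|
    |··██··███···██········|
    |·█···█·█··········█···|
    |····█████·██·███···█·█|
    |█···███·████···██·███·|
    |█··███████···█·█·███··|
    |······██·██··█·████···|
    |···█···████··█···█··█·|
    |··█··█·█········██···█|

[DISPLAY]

               ┃                        
───────────────┨                        
               ┃                        
           S   ┃                        
               ┃                        
       ·       ┃                        
       │       ┃                        
       · ─ ·   ┃                        
━━━━━━━━━━━━━━━┛                        
━━━━━━━━━━━━━━┓                         
e             ┃                         
──────────────┨                         
              ┃                         
············  ┃                         
█····█·█·█··  ┃                         
····█·······  ┃                         
··██········  ┃                         
········█···  ┃                         
██·███···█·█  ┃                         
██···██·███·  ┃                         


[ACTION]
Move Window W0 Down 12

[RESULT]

                                        
                                        
                                        
                                        
                                        
                                        
                                        
                                        
                                        
━━━━━━━━━━━━━━┓                         
e             ┃                         
──────────────┨┓                        
              ┃┃                        
············  ┃┨                        
█····█·█·█··  ┃┃                        
····█·······  ┃┃                        
··██········  ┃┃                        
········█···  ┃┃                        
██·███···█·█  ┃┃                        
██···██·███·  ┃┃                        


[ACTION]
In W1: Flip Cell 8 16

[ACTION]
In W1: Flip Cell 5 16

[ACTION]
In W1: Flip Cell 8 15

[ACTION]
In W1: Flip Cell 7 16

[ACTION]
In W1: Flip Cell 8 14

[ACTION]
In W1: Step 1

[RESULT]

                                        
                                        
                                        
                                        
                                        
                                        
                                        
                                        
                                        
━━━━━━━━━━━━━━┓                         
e             ┃                         
──────────────┨┓                        
              ┃┃                        
█·····██·█··  ┃┨                        
············  ┃┃                        
···██·······  ┃┃                        
···█········  ┃┃                        
·█···█······  ┃┃                        
·██·████····  ┃┃                        
·█··········  ┃┃                        


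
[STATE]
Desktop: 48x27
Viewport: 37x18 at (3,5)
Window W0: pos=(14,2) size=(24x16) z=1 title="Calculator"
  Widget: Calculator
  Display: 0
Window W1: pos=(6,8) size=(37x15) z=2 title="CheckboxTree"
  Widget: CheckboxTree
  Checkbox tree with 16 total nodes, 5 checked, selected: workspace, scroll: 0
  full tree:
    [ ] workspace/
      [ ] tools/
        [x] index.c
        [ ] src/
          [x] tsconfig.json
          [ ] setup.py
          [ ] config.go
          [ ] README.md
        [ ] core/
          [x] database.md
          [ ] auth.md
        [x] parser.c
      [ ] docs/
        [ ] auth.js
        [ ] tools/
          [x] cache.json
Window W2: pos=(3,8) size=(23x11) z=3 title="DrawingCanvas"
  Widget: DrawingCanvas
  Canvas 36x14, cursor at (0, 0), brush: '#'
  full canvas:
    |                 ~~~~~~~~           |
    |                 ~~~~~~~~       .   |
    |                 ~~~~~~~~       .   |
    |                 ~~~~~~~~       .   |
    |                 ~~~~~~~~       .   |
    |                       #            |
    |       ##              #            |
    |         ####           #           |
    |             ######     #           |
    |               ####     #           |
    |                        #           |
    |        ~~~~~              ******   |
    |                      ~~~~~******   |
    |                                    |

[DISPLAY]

           ┃                     0┃  
           ┃┌───┬───┬───┬───┐     ┃  
           ┃│ 7 │ 8 │ 9 │ ÷ │     ┃  
┏━━━━━━━━━━━━━━━━━━━━━┓━━━━━━━━━━━━━━
┃ DrawingCanvas       ┃              
┠─────────────────────┨──────────────
┃+                ~~~~┃              
┃                 ~~~~┃              
┃                 ~~~~┃              
┃                 ~~~~┃              
┃                 ~~~~┃.json         
┃                     ┃              
┃       ##            ┃o             
┗━━━━━━━━━━━━━━━━━━━━━┛d             
   ┃     [-] core/                   
   ┃       [x] database.md           
   ┃       [ ] auth.md               
   ┗━━━━━━━━━━━━━━━━━━━━━━━━━━━━━━━━━


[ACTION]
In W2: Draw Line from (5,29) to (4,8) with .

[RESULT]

           ┃                     0┃  
           ┃┌───┬───┬───┬───┐     ┃  
           ┃│ 7 │ 8 │ 9 │ ÷ │     ┃  
┏━━━━━━━━━━━━━━━━━━━━━┓━━━━━━━━━━━━━━
┃ DrawingCanvas       ┃              
┠─────────────────────┨──────────────
┃+                ~~~~┃              
┃                 ~~~~┃              
┃                 ~~~~┃              
┃                 ~~~~┃              
┃        ...........~~┃.json         
┃                   ..┃              
┃       ##            ┃o             
┗━━━━━━━━━━━━━━━━━━━━━┛d             
   ┃     [-] core/                   
   ┃       [x] database.md           
   ┃       [ ] auth.md               
   ┗━━━━━━━━━━━━━━━━━━━━━━━━━━━━━━━━━


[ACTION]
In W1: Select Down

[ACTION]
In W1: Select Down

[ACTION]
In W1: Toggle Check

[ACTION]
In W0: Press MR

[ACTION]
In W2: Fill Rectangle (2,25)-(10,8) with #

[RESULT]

           ┃                     0┃  
           ┃┌───┬───┬───┬───┐     ┃  
           ┃│ 7 │ 8 │ 9 │ ÷ │     ┃  
┏━━━━━━━━━━━━━━━━━━━━━┓━━━━━━━━━━━━━━
┃ DrawingCanvas       ┃              
┠─────────────────────┨──────────────
┃+                ~~~~┃              
┃                 ~~~~┃              
┃        #############┃              
┃        #############┃              
┃        #############┃.json         
┃        #############┃              
┃       ##############┃o             
┗━━━━━━━━━━━━━━━━━━━━━┛d             
   ┃     [-] core/                   
   ┃       [x] database.md           
   ┃       [ ] auth.md               
   ┗━━━━━━━━━━━━━━━━━━━━━━━━━━━━━━━━━


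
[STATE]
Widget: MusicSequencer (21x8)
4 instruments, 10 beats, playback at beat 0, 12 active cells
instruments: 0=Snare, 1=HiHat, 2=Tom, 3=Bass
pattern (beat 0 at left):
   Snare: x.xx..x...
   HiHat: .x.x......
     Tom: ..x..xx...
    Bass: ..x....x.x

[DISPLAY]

      ▼123456789     
 Snare█·██··█···     
 HiHat·█·█······     
   Tom··█··██···     
  Bass··█····█·█     
                     
                     
                     


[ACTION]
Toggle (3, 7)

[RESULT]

      ▼123456789     
 Snare█·██··█···     
 HiHat·█·█······     
   Tom··█··██···     
  Bass··█······█     
                     
                     
                     


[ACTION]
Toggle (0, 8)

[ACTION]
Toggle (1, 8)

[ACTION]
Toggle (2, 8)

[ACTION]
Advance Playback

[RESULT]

      0▼23456789     
 Snare█·██··█·█·     
 HiHat·█·█····█·     
   Tom··█··██·█·     
  Bass··█······█     
                     
                     
                     


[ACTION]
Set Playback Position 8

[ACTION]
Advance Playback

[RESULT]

      012345678▼     
 Snare█·██··█·█·     
 HiHat·█·█····█·     
   Tom··█··██·█·     
  Bass··█······█     
                     
                     
                     


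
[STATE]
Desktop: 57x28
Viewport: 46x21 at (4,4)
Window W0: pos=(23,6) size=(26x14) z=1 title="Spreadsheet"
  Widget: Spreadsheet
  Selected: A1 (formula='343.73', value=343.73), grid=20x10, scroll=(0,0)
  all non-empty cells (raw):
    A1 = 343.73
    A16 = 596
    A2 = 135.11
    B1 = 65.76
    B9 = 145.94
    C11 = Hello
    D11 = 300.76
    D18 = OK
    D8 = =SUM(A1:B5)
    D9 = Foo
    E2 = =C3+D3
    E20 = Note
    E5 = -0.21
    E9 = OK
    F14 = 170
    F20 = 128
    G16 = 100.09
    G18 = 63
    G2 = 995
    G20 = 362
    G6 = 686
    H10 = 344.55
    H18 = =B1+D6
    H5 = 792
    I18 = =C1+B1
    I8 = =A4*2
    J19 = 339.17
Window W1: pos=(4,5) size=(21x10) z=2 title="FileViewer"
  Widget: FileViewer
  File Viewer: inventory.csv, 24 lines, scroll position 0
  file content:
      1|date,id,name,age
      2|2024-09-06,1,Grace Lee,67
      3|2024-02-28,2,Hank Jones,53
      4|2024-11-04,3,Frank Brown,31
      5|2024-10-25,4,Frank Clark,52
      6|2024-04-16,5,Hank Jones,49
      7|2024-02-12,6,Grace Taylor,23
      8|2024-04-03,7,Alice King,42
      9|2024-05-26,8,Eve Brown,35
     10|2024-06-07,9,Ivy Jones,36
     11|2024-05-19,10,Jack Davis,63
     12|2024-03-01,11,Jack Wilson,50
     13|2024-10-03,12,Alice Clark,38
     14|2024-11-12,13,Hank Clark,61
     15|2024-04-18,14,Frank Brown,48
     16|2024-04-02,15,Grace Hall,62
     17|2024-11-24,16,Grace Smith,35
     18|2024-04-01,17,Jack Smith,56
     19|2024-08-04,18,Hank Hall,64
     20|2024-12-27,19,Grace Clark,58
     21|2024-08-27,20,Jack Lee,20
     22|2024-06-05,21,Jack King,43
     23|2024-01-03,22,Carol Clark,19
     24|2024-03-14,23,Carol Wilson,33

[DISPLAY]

                                              
┏━━━━━━━━━━━━━━━━━━━┓                         
┃ FileViewer        ┃━━━━━━━━━━━━━━━━━━━━━━━┓ 
┠───────────────────┨Spreadsheet            ┃ 
┃date,id,name,age  ▲┃───────────────────────┨ 
┃2024-09-06,1,Grace█┃1: 343.73              ┃ 
┃2024-02-28,2,Hank ░┃      A       B       C┃ 
┃2024-11-04,3,Frank░┃-----------------------┃ 
┃2024-10-25,4,Frank░┃ 1 [343.73]   65.76    ┃ 
┃2024-04-16,5,Hank ▼┃ 2   135.11       0    ┃ 
┗━━━━━━━━━━━━━━━━━━━┛ 3        0       0    ┃ 
                   ┃  4        0       0    ┃ 
                   ┃  5        0       0    ┃ 
                   ┃  6        0       0    ┃ 
                   ┃  7        0       0    ┃ 
                   ┗━━━━━━━━━━━━━━━━━━━━━━━━┛ 
                                              
                                              
                                              
                                              
                                              


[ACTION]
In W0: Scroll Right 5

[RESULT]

                                              
┏━━━━━━━━━━━━━━━━━━━┓                         
┃ FileViewer        ┃━━━━━━━━━━━━━━━━━━━━━━━┓ 
┠───────────────────┨Spreadsheet            ┃ 
┃date,id,name,age  ▲┃───────────────────────┨ 
┃2024-09-06,1,Grace█┃1: 343.73              ┃ 
┃2024-02-28,2,Hank ░┃      F       G       H┃ 
┃2024-11-04,3,Frank░┃-----------------------┃ 
┃2024-10-25,4,Frank░┃ 1        0       0    ┃ 
┃2024-04-16,5,Hank ▼┃ 2        0     995    ┃ 
┗━━━━━━━━━━━━━━━━━━━┛ 3        0       0    ┃ 
                   ┃  4        0       0    ┃ 
                   ┃  5        0       0    ┃ 
                   ┃  6        0     686    ┃ 
                   ┃  7        0       0    ┃ 
                   ┗━━━━━━━━━━━━━━━━━━━━━━━━┛ 
                                              
                                              
                                              
                                              
                                              


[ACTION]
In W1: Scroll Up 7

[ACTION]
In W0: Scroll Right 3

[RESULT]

                                              
┏━━━━━━━━━━━━━━━━━━━┓                         
┃ FileViewer        ┃━━━━━━━━━━━━━━━━━━━━━━━┓ 
┠───────────────────┨Spreadsheet            ┃ 
┃date,id,name,age  ▲┃───────────────────────┨ 
┃2024-09-06,1,Grace█┃1: 343.73              ┃ 
┃2024-02-28,2,Hank ░┃      I       J        ┃ 
┃2024-11-04,3,Frank░┃-----------------------┃ 
┃2024-10-25,4,Frank░┃ 1        0       0    ┃ 
┃2024-04-16,5,Hank ▼┃ 2        0       0    ┃ 
┗━━━━━━━━━━━━━━━━━━━┛ 3        0       0    ┃ 
                   ┃  4        0       0    ┃ 
                   ┃  5        0       0    ┃ 
                   ┃  6        0       0    ┃ 
                   ┃  7        0       0    ┃ 
                   ┗━━━━━━━━━━━━━━━━━━━━━━━━┛ 
                                              
                                              
                                              
                                              
                                              


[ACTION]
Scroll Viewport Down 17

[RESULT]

┠───────────────────┨Spreadsheet            ┃ 
┃date,id,name,age  ▲┃───────────────────────┨ 
┃2024-09-06,1,Grace█┃1: 343.73              ┃ 
┃2024-02-28,2,Hank ░┃      I       J        ┃ 
┃2024-11-04,3,Frank░┃-----------------------┃ 
┃2024-10-25,4,Frank░┃ 1        0       0    ┃ 
┃2024-04-16,5,Hank ▼┃ 2        0       0    ┃ 
┗━━━━━━━━━━━━━━━━━━━┛ 3        0       0    ┃ 
                   ┃  4        0       0    ┃ 
                   ┃  5        0       0    ┃ 
                   ┃  6        0       0    ┃ 
                   ┃  7        0       0    ┃ 
                   ┗━━━━━━━━━━━━━━━━━━━━━━━━┛ 
                                              
                                              
                                              
                                              
                                              
                                              
                                              
                                              


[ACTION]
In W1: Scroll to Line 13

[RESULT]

┠───────────────────┨Spreadsheet            ┃ 
┃2024-10-03,12,Alic▲┃───────────────────────┨ 
┃2024-11-12,13,Hank░┃1: 343.73              ┃ 
┃2024-04-18,14,Fran░┃      I       J        ┃ 
┃2024-04-02,15,Grac█┃-----------------------┃ 
┃2024-11-24,16,Grac░┃ 1        0       0    ┃ 
┃2024-04-01,17,Jack▼┃ 2        0       0    ┃ 
┗━━━━━━━━━━━━━━━━━━━┛ 3        0       0    ┃ 
                   ┃  4        0       0    ┃ 
                   ┃  5        0       0    ┃ 
                   ┃  6        0       0    ┃ 
                   ┃  7        0       0    ┃ 
                   ┗━━━━━━━━━━━━━━━━━━━━━━━━┛ 
                                              
                                              
                                              
                                              
                                              
                                              
                                              
                                              


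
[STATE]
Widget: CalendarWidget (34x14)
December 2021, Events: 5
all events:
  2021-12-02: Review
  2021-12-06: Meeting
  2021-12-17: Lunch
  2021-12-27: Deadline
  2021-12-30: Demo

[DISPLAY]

          December 2021           
Mo Tu We Th Fr Sa Su              
       1  2*  3  4  5             
 6*  7  8  9 10 11 12             
13 14 15 16 17* 18 19             
20 21 22 23 24 25 26              
27* 28 29 30* 31                  
                                  
                                  
                                  
                                  
                                  
                                  
                                  


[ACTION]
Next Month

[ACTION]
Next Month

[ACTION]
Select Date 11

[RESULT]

          February 2022           
Mo Tu We Th Fr Sa Su              
    1  2  3  4  5  6              
 7  8  9 10 [11] 12 13            
14 15 16 17 18 19 20              
21 22 23 24 25 26 27              
28                                
                                  
                                  
                                  
                                  
                                  
                                  
                                  


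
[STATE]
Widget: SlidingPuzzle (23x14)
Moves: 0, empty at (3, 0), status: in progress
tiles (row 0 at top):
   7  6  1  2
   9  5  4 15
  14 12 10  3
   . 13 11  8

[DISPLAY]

┌────┬────┬────┬────┐  
│  7 │  6 │  1 │  2 │  
├────┼────┼────┼────┤  
│  9 │  5 │  4 │ 15 │  
├────┼────┼────┼────┤  
│ 14 │ 12 │ 10 │  3 │  
├────┼────┼────┼────┤  
│    │ 13 │ 11 │  8 │  
└────┴────┴────┴────┘  
Moves: 0               
                       
                       
                       
                       


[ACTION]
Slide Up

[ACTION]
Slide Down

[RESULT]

┌────┬────┬────┬────┐  
│  7 │  6 │  1 │  2 │  
├────┼────┼────┼────┤  
│  9 │  5 │  4 │ 15 │  
├────┼────┼────┼────┤  
│    │ 12 │ 10 │  3 │  
├────┼────┼────┼────┤  
│ 14 │ 13 │ 11 │  8 │  
└────┴────┴────┴────┘  
Moves: 1               
                       
                       
                       
                       


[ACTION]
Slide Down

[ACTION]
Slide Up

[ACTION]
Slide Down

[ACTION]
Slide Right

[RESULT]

┌────┬────┬────┬────┐  
│  7 │  6 │  1 │  2 │  
├────┼────┼────┼────┤  
│    │  5 │  4 │ 15 │  
├────┼────┼────┼────┤  
│  9 │ 12 │ 10 │  3 │  
├────┼────┼────┼────┤  
│ 14 │ 13 │ 11 │  8 │  
└────┴────┴────┴────┘  
Moves: 4               
                       
                       
                       
                       


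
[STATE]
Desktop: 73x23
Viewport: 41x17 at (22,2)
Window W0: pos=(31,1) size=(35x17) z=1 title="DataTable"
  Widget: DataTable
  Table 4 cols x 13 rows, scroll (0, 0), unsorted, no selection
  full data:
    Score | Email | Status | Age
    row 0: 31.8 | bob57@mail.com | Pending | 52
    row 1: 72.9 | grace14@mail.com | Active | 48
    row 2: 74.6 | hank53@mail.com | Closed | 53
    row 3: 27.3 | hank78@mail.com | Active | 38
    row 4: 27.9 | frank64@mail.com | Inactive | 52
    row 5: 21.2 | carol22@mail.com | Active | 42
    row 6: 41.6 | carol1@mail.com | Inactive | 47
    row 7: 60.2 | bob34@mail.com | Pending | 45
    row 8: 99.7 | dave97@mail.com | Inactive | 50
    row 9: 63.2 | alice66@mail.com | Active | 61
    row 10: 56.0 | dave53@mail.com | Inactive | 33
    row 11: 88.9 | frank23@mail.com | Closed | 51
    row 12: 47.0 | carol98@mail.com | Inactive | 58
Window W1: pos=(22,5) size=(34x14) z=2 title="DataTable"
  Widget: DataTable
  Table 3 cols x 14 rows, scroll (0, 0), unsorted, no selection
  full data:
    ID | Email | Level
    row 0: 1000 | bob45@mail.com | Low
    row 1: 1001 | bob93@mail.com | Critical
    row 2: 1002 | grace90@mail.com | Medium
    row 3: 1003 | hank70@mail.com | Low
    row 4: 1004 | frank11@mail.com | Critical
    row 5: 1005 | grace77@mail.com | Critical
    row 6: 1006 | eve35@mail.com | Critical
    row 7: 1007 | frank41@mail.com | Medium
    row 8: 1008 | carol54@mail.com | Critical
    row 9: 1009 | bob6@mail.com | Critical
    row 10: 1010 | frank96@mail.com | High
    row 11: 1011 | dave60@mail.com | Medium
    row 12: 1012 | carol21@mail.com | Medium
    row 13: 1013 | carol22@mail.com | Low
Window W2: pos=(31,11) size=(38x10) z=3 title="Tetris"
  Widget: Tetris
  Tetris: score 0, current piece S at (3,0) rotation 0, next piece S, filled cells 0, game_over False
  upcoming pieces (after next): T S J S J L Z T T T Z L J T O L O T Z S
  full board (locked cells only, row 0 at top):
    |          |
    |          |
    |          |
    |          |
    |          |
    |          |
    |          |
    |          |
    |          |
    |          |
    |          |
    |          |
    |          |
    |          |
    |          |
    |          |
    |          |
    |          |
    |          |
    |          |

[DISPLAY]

         ┃ DataTable                     
         ┠───────────────────────────────
         ┃Score│Email           │Status  
┏━━━━━━━━━━━━━━━━━━━━━━━━━━━━━━━━┓───────
┃ DataTable                      ┃ending 
┠────────────────────────────────┨ctive  
┃ID  │Email           │Level     ┃losed  
┃────┼────────────────┼────────  ┃ctive  
┃1000│bob45@mail.com  │Low       ┃nactive
┃1001│bob┏━━━━━━━━━━━━━━━━━━━━━━━━━━━━━━━
┃1002│gra┃ Tetris                        
┃1003│han┠───────────────────────────────
┃1004│fra┃          │Next:               
┃1005│gra┃          │ ░░                 
┃1006│eve┃          │░░                  
┃1007│fra┃          │                    
┗━━━━━━━━┃          │                    


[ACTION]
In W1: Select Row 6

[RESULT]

         ┃ DataTable                     
         ┠───────────────────────────────
         ┃Score│Email           │Status  
┏━━━━━━━━━━━━━━━━━━━━━━━━━━━━━━━━┓───────
┃ DataTable                      ┃ending 
┠────────────────────────────────┨ctive  
┃ID  │Email           │Level     ┃losed  
┃────┼────────────────┼────────  ┃ctive  
┃1000│bob45@mail.com  │Low       ┃nactive
┃1001│bob┏━━━━━━━━━━━━━━━━━━━━━━━━━━━━━━━
┃1002│gra┃ Tetris                        
┃1003│han┠───────────────────────────────
┃1004│fra┃          │Next:               
┃1005│gra┃          │ ░░                 
┃>006│eve┃          │░░                  
┃1007│fra┃          │                    
┗━━━━━━━━┃          │                    


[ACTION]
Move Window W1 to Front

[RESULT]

         ┃ DataTable                     
         ┠───────────────────────────────
         ┃Score│Email           │Status  
┏━━━━━━━━━━━━━━━━━━━━━━━━━━━━━━━━┓───────
┃ DataTable                      ┃ending 
┠────────────────────────────────┨ctive  
┃ID  │Email           │Level     ┃losed  
┃────┼────────────────┼────────  ┃ctive  
┃1000│bob45@mail.com  │Low       ┃nactive
┃1001│bob93@mail.com  │Critical  ┃━━━━━━━
┃1002│grace90@mail.com│Medium    ┃       
┃1003│hank70@mail.com │Low       ┃───────
┃1004│frank11@mail.com│Critical  ┃       
┃1005│grace77@mail.com│Critical  ┃       
┃>006│eve35@mail.com  │Critical  ┃       
┃1007│frank41@mail.com│Medium    ┃       
┗━━━━━━━━━━━━━━━━━━━━━━━━━━━━━━━━┛       


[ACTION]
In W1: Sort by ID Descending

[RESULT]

         ┃ DataTable                     
         ┠───────────────────────────────
         ┃Score│Email           │Status  
┏━━━━━━━━━━━━━━━━━━━━━━━━━━━━━━━━┓───────
┃ DataTable                      ┃ending 
┠────────────────────────────────┨ctive  
┃ID ▼│Email           │Level     ┃losed  
┃────┼────────────────┼────────  ┃ctive  
┃1013│carol22@mail.com│Low       ┃nactive
┃1012│carol21@mail.com│Medium    ┃━━━━━━━
┃1011│dave60@mail.com │Medium    ┃       
┃1010│frank96@mail.com│High      ┃───────
┃1009│bob6@mail.com   │Critical  ┃       
┃1008│carol54@mail.com│Critical  ┃       
┃>007│frank41@mail.com│Medium    ┃       
┃1006│eve35@mail.com  │Critical  ┃       
┗━━━━━━━━━━━━━━━━━━━━━━━━━━━━━━━━┛       
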